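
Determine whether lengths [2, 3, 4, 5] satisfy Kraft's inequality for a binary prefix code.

Kraft inequality: Σ 2^(-l_i) ≤ 1 for prefix-free code
Calculating: 2^(-2) + 2^(-3) + 2^(-4) + 2^(-5)
= 0.25 + 0.125 + 0.0625 + 0.03125
= 0.4688
Since 0.4688 ≤ 1, prefix-free code exists


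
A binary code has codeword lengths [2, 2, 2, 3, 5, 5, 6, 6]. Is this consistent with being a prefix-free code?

Kraft inequality: Σ 2^(-l_i) ≤ 1 for prefix-free code
Calculating: 2^(-2) + 2^(-2) + 2^(-2) + 2^(-3) + 2^(-5) + 2^(-5) + 2^(-6) + 2^(-6)
= 0.25 + 0.25 + 0.25 + 0.125 + 0.03125 + 0.03125 + 0.015625 + 0.015625
= 0.9688
Since 0.9688 ≤ 1, prefix-free code exists


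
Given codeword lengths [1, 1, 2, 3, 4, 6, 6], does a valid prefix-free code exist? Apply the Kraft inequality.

Kraft inequality: Σ 2^(-l_i) ≤ 1 for prefix-free code
Calculating: 2^(-1) + 2^(-1) + 2^(-2) + 2^(-3) + 2^(-4) + 2^(-6) + 2^(-6)
= 0.5 + 0.5 + 0.25 + 0.125 + 0.0625 + 0.015625 + 0.015625
= 1.4688
Since 1.4688 > 1, prefix-free code does not exist


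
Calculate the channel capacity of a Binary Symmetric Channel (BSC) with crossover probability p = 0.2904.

For BSC with error probability p:
C = 1 - H(p) where H(p) is binary entropy
H(0.2904) = -0.2904 × log₂(0.2904) - 0.7096 × log₂(0.7096)
H(p) = 0.8692
C = 1 - 0.8692 = 0.1308 bits/use


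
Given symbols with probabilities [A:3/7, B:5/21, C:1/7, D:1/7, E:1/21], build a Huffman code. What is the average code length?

Huffman tree construction:
Combine smallest probabilities repeatedly
Resulting codes:
  A: 0 (length 1)
  B: 10 (length 2)
  C: 1111 (length 4)
  D: 110 (length 3)
  E: 1110 (length 4)
Average length = Σ p(s) × length(s) = 2.0952 bits


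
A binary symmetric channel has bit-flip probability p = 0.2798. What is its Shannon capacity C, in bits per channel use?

For BSC with error probability p:
C = 1 - H(p) where H(p) is binary entropy
H(0.2798) = -0.2798 × log₂(0.2798) - 0.7202 × log₂(0.7202)
H(p) = 0.8552
C = 1 - 0.8552 = 0.1448 bits/use


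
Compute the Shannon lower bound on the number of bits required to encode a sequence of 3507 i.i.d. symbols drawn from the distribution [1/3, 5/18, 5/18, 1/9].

Entropy H = 1.9072 bits/symbol
Minimum bits = H × n = 1.9072 × 3507
= 6688.55 bits


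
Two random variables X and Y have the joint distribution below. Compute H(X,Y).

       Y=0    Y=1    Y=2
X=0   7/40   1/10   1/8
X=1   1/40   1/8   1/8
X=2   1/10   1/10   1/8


H(X,Y) = -Σ p(x,y) log₂ p(x,y)
  p(0,0)=7/40: -0.1750 × log₂(0.1750) = 0.4401
  p(0,1)=1/10: -0.1000 × log₂(0.1000) = 0.3322
  p(0,2)=1/8: -0.1250 × log₂(0.1250) = 0.3750
  p(1,0)=1/40: -0.0250 × log₂(0.0250) = 0.1330
  p(1,1)=1/8: -0.1250 × log₂(0.1250) = 0.3750
  p(1,2)=1/8: -0.1250 × log₂(0.1250) = 0.3750
  p(2,0)=1/10: -0.1000 × log₂(0.1000) = 0.3322
  p(2,1)=1/10: -0.1000 × log₂(0.1000) = 0.3322
  p(2,2)=1/8: -0.1250 × log₂(0.1250) = 0.3750
H(X,Y) = 3.0697 bits


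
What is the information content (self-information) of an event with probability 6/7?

Information content I(x) = -log₂(p(x))
I = -log₂(6/7) = -log₂(0.8571)
I = 0.2224 bits


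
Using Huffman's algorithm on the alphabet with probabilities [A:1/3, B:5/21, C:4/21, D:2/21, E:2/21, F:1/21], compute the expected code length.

Huffman tree construction:
Combine smallest probabilities repeatedly
Resulting codes:
  A: 11 (length 2)
  B: 01 (length 2)
  C: 00 (length 2)
  D: 1011 (length 4)
  E: 100 (length 3)
  F: 1010 (length 4)
Average length = Σ p(s) × length(s) = 2.3810 bits


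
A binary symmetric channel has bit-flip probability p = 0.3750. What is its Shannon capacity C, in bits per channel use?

For BSC with error probability p:
C = 1 - H(p) where H(p) is binary entropy
H(0.3750) = -0.3750 × log₂(0.3750) - 0.6250 × log₂(0.6250)
H(p) = 0.9544
C = 1 - 0.9544 = 0.0456 bits/use


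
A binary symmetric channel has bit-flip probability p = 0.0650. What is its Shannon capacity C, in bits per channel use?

For BSC with error probability p:
C = 1 - H(p) where H(p) is binary entropy
H(0.0650) = -0.0650 × log₂(0.0650) - 0.9350 × log₂(0.9350)
H(p) = 0.3470
C = 1 - 0.3470 = 0.6530 bits/use


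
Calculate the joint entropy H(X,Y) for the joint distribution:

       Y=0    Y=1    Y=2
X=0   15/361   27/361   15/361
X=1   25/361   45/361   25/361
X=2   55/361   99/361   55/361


H(X,Y) = -Σ p(x,y) log₂ p(x,y)
  p(0,0)=15/361: -0.0416 × log₂(0.0416) = 0.1907
  p(0,1)=27/361: -0.0748 × log₂(0.0748) = 0.2798
  p(0,2)=15/361: -0.0416 × log₂(0.0416) = 0.1907
  p(1,0)=25/361: -0.0693 × log₂(0.0693) = 0.2668
  p(1,1)=45/361: -0.1247 × log₂(0.1247) = 0.3745
  p(1,2)=25/361: -0.0693 × log₂(0.0693) = 0.2668
  p(2,0)=55/361: -0.1524 × log₂(0.1524) = 0.4136
  p(2,1)=99/361: -0.2742 × log₂(0.2742) = 0.5119
  p(2,2)=55/361: -0.1524 × log₂(0.1524) = 0.4136
H(X,Y) = 2.9081 bits


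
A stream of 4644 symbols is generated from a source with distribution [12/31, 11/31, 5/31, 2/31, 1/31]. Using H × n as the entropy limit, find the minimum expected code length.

Entropy H = 1.8999 bits/symbol
Minimum bits = H × n = 1.8999 × 4644
= 8823.17 bits


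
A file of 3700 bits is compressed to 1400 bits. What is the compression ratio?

Compression ratio = Original / Compressed
= 3700 / 1400 = 2.64:1


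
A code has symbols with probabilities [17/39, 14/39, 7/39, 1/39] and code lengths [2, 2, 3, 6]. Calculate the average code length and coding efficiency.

Average length L = Σ p_i × l_i = 2.2821 bits
Entropy H = 1.6331 bits
Efficiency η = H/L × 100% = 71.56%


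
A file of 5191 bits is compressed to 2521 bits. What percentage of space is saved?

Space savings = (1 - Compressed/Original) × 100%
= (1 - 2521/5191) × 100%
= 51.44%


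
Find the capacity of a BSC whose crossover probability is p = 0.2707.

For BSC with error probability p:
C = 1 - H(p) where H(p) is binary entropy
H(0.2707) = -0.2707 × log₂(0.2707) - 0.7293 × log₂(0.7293)
H(p) = 0.8425
C = 1 - 0.8425 = 0.1575 bits/use


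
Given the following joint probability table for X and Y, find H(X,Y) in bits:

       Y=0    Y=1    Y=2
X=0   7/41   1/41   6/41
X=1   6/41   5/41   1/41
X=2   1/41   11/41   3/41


H(X,Y) = -Σ p(x,y) log₂ p(x,y)
  p(0,0)=7/41: -0.1707 × log₂(0.1707) = 0.4354
  p(0,1)=1/41: -0.0244 × log₂(0.0244) = 0.1307
  p(0,2)=6/41: -0.1463 × log₂(0.1463) = 0.4057
  p(1,0)=6/41: -0.1463 × log₂(0.1463) = 0.4057
  p(1,1)=5/41: -0.1220 × log₂(0.1220) = 0.3702
  p(1,2)=1/41: -0.0244 × log₂(0.0244) = 0.1307
  p(2,0)=1/41: -0.0244 × log₂(0.0244) = 0.1307
  p(2,1)=11/41: -0.2683 × log₂(0.2683) = 0.5093
  p(2,2)=3/41: -0.0732 × log₂(0.0732) = 0.2760
H(X,Y) = 2.7944 bits


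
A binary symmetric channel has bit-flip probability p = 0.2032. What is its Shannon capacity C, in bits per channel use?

For BSC with error probability p:
C = 1 - H(p) where H(p) is binary entropy
H(0.2032) = -0.2032 × log₂(0.2032) - 0.7968 × log₂(0.7968)
H(p) = 0.7283
C = 1 - 0.7283 = 0.2717 bits/use


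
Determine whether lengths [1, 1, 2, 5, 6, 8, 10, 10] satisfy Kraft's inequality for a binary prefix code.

Kraft inequality: Σ 2^(-l_i) ≤ 1 for prefix-free code
Calculating: 2^(-1) + 2^(-1) + 2^(-2) + 2^(-5) + 2^(-6) + 2^(-8) + 2^(-10) + 2^(-10)
= 0.5 + 0.5 + 0.25 + 0.03125 + 0.015625 + 0.00390625 + 0.0009765625 + 0.0009765625
= 1.3027
Since 1.3027 > 1, prefix-free code does not exist


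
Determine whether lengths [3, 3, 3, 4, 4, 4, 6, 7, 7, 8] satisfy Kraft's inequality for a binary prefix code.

Kraft inequality: Σ 2^(-l_i) ≤ 1 for prefix-free code
Calculating: 2^(-3) + 2^(-3) + 2^(-3) + 2^(-4) + 2^(-4) + 2^(-4) + 2^(-6) + 2^(-7) + 2^(-7) + 2^(-8)
= 0.125 + 0.125 + 0.125 + 0.0625 + 0.0625 + 0.0625 + 0.015625 + 0.0078125 + 0.0078125 + 0.00390625
= 0.5977
Since 0.5977 ≤ 1, prefix-free code exists


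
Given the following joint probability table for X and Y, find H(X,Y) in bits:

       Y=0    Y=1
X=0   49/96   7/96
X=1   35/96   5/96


H(X,Y) = -Σ p(x,y) log₂ p(x,y)
  p(0,0)=49/96: -0.5104 × log₂(0.5104) = 0.4952
  p(0,1)=7/96: -0.0729 × log₂(0.0729) = 0.2755
  p(1,0)=35/96: -0.3646 × log₂(0.3646) = 0.5307
  p(1,1)=5/96: -0.0521 × log₂(0.0521) = 0.2220
H(X,Y) = 1.5234 bits


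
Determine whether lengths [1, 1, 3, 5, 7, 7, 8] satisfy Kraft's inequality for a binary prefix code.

Kraft inequality: Σ 2^(-l_i) ≤ 1 for prefix-free code
Calculating: 2^(-1) + 2^(-1) + 2^(-3) + 2^(-5) + 2^(-7) + 2^(-7) + 2^(-8)
= 0.5 + 0.5 + 0.125 + 0.03125 + 0.0078125 + 0.0078125 + 0.00390625
= 1.1758
Since 1.1758 > 1, prefix-free code does not exist


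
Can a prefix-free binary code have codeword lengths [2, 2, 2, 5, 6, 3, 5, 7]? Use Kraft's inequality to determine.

Kraft inequality: Σ 2^(-l_i) ≤ 1 for prefix-free code
Calculating: 2^(-2) + 2^(-2) + 2^(-2) + 2^(-5) + 2^(-6) + 2^(-3) + 2^(-5) + 2^(-7)
= 0.25 + 0.25 + 0.25 + 0.03125 + 0.015625 + 0.125 + 0.03125 + 0.0078125
= 0.9609
Since 0.9609 ≤ 1, prefix-free code exists


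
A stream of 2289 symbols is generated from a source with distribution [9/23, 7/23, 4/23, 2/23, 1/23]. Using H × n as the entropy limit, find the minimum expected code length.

Entropy H = 1.9940 bits/symbol
Minimum bits = H × n = 1.9940 × 2289
= 4564.18 bits


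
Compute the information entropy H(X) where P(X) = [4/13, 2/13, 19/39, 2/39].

H(X) = -Σ p(x) log₂ p(x)
  -4/13 × log₂(4/13) = 0.5232
  -2/13 × log₂(2/13) = 0.4155
  -19/39 × log₂(19/39) = 0.5054
  -2/39 × log₂(2/39) = 0.2198
H(X) = 1.6639 bits


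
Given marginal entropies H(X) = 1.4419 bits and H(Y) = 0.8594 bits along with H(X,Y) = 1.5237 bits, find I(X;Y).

I(X;Y) = H(X) + H(Y) - H(X,Y)
I(X;Y) = 1.4419 + 0.8594 - 1.5237 = 0.7776 bits


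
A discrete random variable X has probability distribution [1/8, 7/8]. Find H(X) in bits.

H(X) = -Σ p(x) log₂ p(x)
  -1/8 × log₂(1/8) = 0.3750
  -7/8 × log₂(7/8) = 0.1686
H(X) = 0.5436 bits


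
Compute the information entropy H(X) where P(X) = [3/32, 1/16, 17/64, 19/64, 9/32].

H(X) = -Σ p(x) log₂ p(x)
  -3/32 × log₂(3/32) = 0.3202
  -1/16 × log₂(1/16) = 0.2500
  -17/64 × log₂(17/64) = 0.5080
  -19/64 × log₂(19/64) = 0.5201
  -9/32 × log₂(9/32) = 0.5147
H(X) = 2.1130 bits


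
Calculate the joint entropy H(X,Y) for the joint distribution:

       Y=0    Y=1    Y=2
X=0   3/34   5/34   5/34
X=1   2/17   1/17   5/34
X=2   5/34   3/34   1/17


H(X,Y) = -Σ p(x,y) log₂ p(x,y)
  p(0,0)=3/34: -0.0882 × log₂(0.0882) = 0.3090
  p(0,1)=5/34: -0.1471 × log₂(0.1471) = 0.4067
  p(0,2)=5/34: -0.1471 × log₂(0.1471) = 0.4067
  p(1,0)=2/17: -0.1176 × log₂(0.1176) = 0.3632
  p(1,1)=1/17: -0.0588 × log₂(0.0588) = 0.2404
  p(1,2)=5/34: -0.1471 × log₂(0.1471) = 0.4067
  p(2,0)=5/34: -0.1471 × log₂(0.1471) = 0.4067
  p(2,1)=3/34: -0.0882 × log₂(0.0882) = 0.3090
  p(2,2)=1/17: -0.0588 × log₂(0.0588) = 0.2404
H(X,Y) = 3.0890 bits


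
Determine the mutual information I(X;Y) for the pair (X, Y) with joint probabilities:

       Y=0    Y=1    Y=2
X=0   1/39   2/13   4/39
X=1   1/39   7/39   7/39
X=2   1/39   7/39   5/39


H(X) = 1.5735, H(Y) = 1.3061, H(X,Y) = 2.8733
I(X;Y) = H(X) + H(Y) - H(X,Y) = 0.0064 bits


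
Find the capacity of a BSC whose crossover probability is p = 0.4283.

For BSC with error probability p:
C = 1 - H(p) where H(p) is binary entropy
H(0.4283) = -0.4283 × log₂(0.4283) - 0.5717 × log₂(0.5717)
H(p) = 0.9851
C = 1 - 0.9851 = 0.0149 bits/use


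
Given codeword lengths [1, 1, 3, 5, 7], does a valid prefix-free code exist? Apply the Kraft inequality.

Kraft inequality: Σ 2^(-l_i) ≤ 1 for prefix-free code
Calculating: 2^(-1) + 2^(-1) + 2^(-3) + 2^(-5) + 2^(-7)
= 0.5 + 0.5 + 0.125 + 0.03125 + 0.0078125
= 1.1641
Since 1.1641 > 1, prefix-free code does not exist


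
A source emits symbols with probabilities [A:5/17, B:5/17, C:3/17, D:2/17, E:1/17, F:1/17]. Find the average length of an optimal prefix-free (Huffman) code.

Huffman tree construction:
Combine smallest probabilities repeatedly
Resulting codes:
  A: 10 (length 2)
  B: 11 (length 2)
  C: 00 (length 2)
  D: 010 (length 3)
  E: 0110 (length 4)
  F: 0111 (length 4)
Average length = Σ p(s) × length(s) = 2.3529 bits


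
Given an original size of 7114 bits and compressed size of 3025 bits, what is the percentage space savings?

Space savings = (1 - Compressed/Original) × 100%
= (1 - 3025/7114) × 100%
= 57.48%


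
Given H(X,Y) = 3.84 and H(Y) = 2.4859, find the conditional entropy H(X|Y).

Chain rule: H(X,Y) = H(X|Y) + H(Y)
H(X|Y) = H(X,Y) - H(Y) = 3.84 - 2.4859 = 1.3541 bits


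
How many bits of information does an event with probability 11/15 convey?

Information content I(x) = -log₂(p(x))
I = -log₂(11/15) = -log₂(0.7333)
I = 0.4475 bits


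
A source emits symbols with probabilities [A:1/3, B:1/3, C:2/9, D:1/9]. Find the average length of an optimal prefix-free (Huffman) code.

Huffman tree construction:
Combine smallest probabilities repeatedly
Resulting codes:
  A: 10 (length 2)
  B: 11 (length 2)
  C: 01 (length 2)
  D: 00 (length 2)
Average length = Σ p(s) × length(s) = 2.0000 bits


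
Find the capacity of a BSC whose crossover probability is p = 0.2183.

For BSC with error probability p:
C = 1 - H(p) where H(p) is binary entropy
H(0.2183) = -0.2183 × log₂(0.2183) - 0.7817 × log₂(0.7817)
H(p) = 0.7571
C = 1 - 0.7571 = 0.2429 bits/use


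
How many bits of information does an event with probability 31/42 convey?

Information content I(x) = -log₂(p(x))
I = -log₂(31/42) = -log₂(0.7381)
I = 0.4381 bits


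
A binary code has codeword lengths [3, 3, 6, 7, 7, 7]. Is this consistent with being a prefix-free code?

Kraft inequality: Σ 2^(-l_i) ≤ 1 for prefix-free code
Calculating: 2^(-3) + 2^(-3) + 2^(-6) + 2^(-7) + 2^(-7) + 2^(-7)
= 0.125 + 0.125 + 0.015625 + 0.0078125 + 0.0078125 + 0.0078125
= 0.2891
Since 0.2891 ≤ 1, prefix-free code exists


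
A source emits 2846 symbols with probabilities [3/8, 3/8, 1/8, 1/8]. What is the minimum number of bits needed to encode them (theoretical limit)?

Entropy H = 1.8113 bits/symbol
Minimum bits = H × n = 1.8113 × 2846
= 5154.90 bits


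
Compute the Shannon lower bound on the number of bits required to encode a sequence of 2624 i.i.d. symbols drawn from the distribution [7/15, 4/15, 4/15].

Entropy H = 1.5301 bits/symbol
Minimum bits = H × n = 1.5301 × 2624
= 4015.05 bits


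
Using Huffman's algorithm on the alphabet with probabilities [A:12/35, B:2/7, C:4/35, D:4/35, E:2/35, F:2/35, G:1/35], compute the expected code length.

Huffman tree construction:
Combine smallest probabilities repeatedly
Resulting codes:
  A: 11 (length 2)
  B: 10 (length 2)
  C: 010 (length 3)
  D: 011 (length 3)
  E: 0011 (length 4)
  F: 000 (length 3)
  G: 0010 (length 4)
Average length = Σ p(s) × length(s) = 2.4571 bits


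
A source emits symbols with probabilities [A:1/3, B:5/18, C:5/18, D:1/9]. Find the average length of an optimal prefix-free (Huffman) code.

Huffman tree construction:
Combine smallest probabilities repeatedly
Resulting codes:
  A: 11 (length 2)
  B: 01 (length 2)
  C: 10 (length 2)
  D: 00 (length 2)
Average length = Σ p(s) × length(s) = 2.0000 bits


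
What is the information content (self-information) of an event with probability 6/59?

Information content I(x) = -log₂(p(x))
I = -log₂(6/59) = -log₂(0.1017)
I = 3.2977 bits


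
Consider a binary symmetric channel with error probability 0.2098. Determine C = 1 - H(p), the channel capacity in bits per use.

For BSC with error probability p:
C = 1 - H(p) where H(p) is binary entropy
H(0.2098) = -0.2098 × log₂(0.2098) - 0.7902 × log₂(0.7902)
H(p) = 0.7411
C = 1 - 0.7411 = 0.2589 bits/use


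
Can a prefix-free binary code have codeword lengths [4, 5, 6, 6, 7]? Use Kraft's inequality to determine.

Kraft inequality: Σ 2^(-l_i) ≤ 1 for prefix-free code
Calculating: 2^(-4) + 2^(-5) + 2^(-6) + 2^(-6) + 2^(-7)
= 0.0625 + 0.03125 + 0.015625 + 0.015625 + 0.0078125
= 0.1328
Since 0.1328 ≤ 1, prefix-free code exists


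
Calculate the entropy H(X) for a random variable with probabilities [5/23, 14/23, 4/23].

H(X) = -Σ p(x) log₂ p(x)
  -5/23 × log₂(5/23) = 0.4786
  -14/23 × log₂(14/23) = 0.4360
  -4/23 × log₂(4/23) = 0.4389
H(X) = 1.3534 bits


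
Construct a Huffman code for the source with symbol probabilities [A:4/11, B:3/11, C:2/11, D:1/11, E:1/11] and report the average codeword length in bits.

Huffman tree construction:
Combine smallest probabilities repeatedly
Resulting codes:
  A: 11 (length 2)
  B: 10 (length 2)
  C: 00 (length 2)
  D: 010 (length 3)
  E: 011 (length 3)
Average length = Σ p(s) × length(s) = 2.1818 bits


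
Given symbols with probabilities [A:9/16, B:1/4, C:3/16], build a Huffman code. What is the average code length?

Huffman tree construction:
Combine smallest probabilities repeatedly
Resulting codes:
  A: 1 (length 1)
  B: 01 (length 2)
  C: 00 (length 2)
Average length = Σ p(s) × length(s) = 1.4375 bits


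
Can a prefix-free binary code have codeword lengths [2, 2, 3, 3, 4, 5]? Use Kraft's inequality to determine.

Kraft inequality: Σ 2^(-l_i) ≤ 1 for prefix-free code
Calculating: 2^(-2) + 2^(-2) + 2^(-3) + 2^(-3) + 2^(-4) + 2^(-5)
= 0.25 + 0.25 + 0.125 + 0.125 + 0.0625 + 0.03125
= 0.8438
Since 0.8438 ≤ 1, prefix-free code exists


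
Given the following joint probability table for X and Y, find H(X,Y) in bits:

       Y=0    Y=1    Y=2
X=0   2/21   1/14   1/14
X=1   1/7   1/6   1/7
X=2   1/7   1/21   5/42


H(X,Y) = -Σ p(x,y) log₂ p(x,y)
  p(0,0)=2/21: -0.0952 × log₂(0.0952) = 0.3231
  p(0,1)=1/14: -0.0714 × log₂(0.0714) = 0.2720
  p(0,2)=1/14: -0.0714 × log₂(0.0714) = 0.2720
  p(1,0)=1/7: -0.1429 × log₂(0.1429) = 0.4011
  p(1,1)=1/6: -0.1667 × log₂(0.1667) = 0.4308
  p(1,2)=1/7: -0.1429 × log₂(0.1429) = 0.4011
  p(2,0)=1/7: -0.1429 × log₂(0.1429) = 0.4011
  p(2,1)=1/21: -0.0476 × log₂(0.0476) = 0.2092
  p(2,2)=5/42: -0.1190 × log₂(0.1190) = 0.3655
H(X,Y) = 3.0756 bits


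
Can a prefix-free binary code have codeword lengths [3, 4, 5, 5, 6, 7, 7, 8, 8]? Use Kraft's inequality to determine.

Kraft inequality: Σ 2^(-l_i) ≤ 1 for prefix-free code
Calculating: 2^(-3) + 2^(-4) + 2^(-5) + 2^(-5) + 2^(-6) + 2^(-7) + 2^(-7) + 2^(-8) + 2^(-8)
= 0.125 + 0.0625 + 0.03125 + 0.03125 + 0.015625 + 0.0078125 + 0.0078125 + 0.00390625 + 0.00390625
= 0.2891
Since 0.2891 ≤ 1, prefix-free code exists


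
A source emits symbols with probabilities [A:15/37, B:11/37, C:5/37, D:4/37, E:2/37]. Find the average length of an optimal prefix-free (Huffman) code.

Huffman tree construction:
Combine smallest probabilities repeatedly
Resulting codes:
  A: 0 (length 1)
  B: 10 (length 2)
  C: 110 (length 3)
  D: 1111 (length 4)
  E: 1110 (length 4)
Average length = Σ p(s) × length(s) = 2.0541 bits


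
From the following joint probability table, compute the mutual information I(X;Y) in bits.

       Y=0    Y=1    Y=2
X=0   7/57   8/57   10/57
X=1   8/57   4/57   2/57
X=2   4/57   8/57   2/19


H(X) = 1.5442, H(Y) = 1.5836, H(X,Y) = 3.0543
I(X;Y) = H(X) + H(Y) - H(X,Y) = 0.0735 bits


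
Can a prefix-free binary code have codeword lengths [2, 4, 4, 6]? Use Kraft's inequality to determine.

Kraft inequality: Σ 2^(-l_i) ≤ 1 for prefix-free code
Calculating: 2^(-2) + 2^(-4) + 2^(-4) + 2^(-6)
= 0.25 + 0.0625 + 0.0625 + 0.015625
= 0.3906
Since 0.3906 ≤ 1, prefix-free code exists


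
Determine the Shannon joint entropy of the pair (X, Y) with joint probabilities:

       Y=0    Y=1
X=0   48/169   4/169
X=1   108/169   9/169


H(X,Y) = -Σ p(x,y) log₂ p(x,y)
  p(0,0)=48/169: -0.2840 × log₂(0.2840) = 0.5158
  p(0,1)=4/169: -0.0237 × log₂(0.0237) = 0.1278
  p(1,0)=108/169: -0.6391 × log₂(0.6391) = 0.4128
  p(1,1)=9/169: -0.0533 × log₂(0.0533) = 0.2253
H(X,Y) = 1.2817 bits


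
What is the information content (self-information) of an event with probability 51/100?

Information content I(x) = -log₂(p(x))
I = -log₂(51/100) = -log₂(0.5100)
I = 0.9714 bits


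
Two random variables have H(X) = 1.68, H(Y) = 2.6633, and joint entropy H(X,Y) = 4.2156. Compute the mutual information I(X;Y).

I(X;Y) = H(X) + H(Y) - H(X,Y)
I(X;Y) = 1.68 + 2.6633 - 4.2156 = 0.1277 bits


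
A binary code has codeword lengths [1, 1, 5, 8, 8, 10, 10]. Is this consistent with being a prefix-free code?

Kraft inequality: Σ 2^(-l_i) ≤ 1 for prefix-free code
Calculating: 2^(-1) + 2^(-1) + 2^(-5) + 2^(-8) + 2^(-8) + 2^(-10) + 2^(-10)
= 0.5 + 0.5 + 0.03125 + 0.00390625 + 0.00390625 + 0.0009765625 + 0.0009765625
= 1.0410
Since 1.0410 > 1, prefix-free code does not exist


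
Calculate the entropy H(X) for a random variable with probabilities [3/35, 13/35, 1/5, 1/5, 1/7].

H(X) = -Σ p(x) log₂ p(x)
  -3/35 × log₂(3/35) = 0.3038
  -13/35 × log₂(13/35) = 0.5307
  -1/5 × log₂(1/5) = 0.4644
  -1/5 × log₂(1/5) = 0.4644
  -1/7 × log₂(1/7) = 0.4011
H(X) = 2.1643 bits


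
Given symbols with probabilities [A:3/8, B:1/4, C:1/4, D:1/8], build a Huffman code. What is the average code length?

Huffman tree construction:
Combine smallest probabilities repeatedly
Resulting codes:
  A: 11 (length 2)
  B: 01 (length 2)
  C: 10 (length 2)
  D: 00 (length 2)
Average length = Σ p(s) × length(s) = 2.0000 bits


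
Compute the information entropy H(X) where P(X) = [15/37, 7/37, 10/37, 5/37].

H(X) = -Σ p(x) log₂ p(x)
  -15/37 × log₂(15/37) = 0.5281
  -7/37 × log₂(7/37) = 0.4545
  -10/37 × log₂(10/37) = 0.5101
  -5/37 × log₂(5/37) = 0.3902
H(X) = 1.8829 bits


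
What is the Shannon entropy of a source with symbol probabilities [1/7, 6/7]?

H(X) = -Σ p(x) log₂ p(x)
  -1/7 × log₂(1/7) = 0.4011
  -6/7 × log₂(6/7) = 0.1906
H(X) = 0.5917 bits


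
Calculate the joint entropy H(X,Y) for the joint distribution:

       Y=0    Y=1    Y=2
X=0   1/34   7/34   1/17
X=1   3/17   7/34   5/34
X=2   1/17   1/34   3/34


H(X,Y) = -Σ p(x,y) log₂ p(x,y)
  p(0,0)=1/34: -0.0294 × log₂(0.0294) = 0.1496
  p(0,1)=7/34: -0.2059 × log₂(0.2059) = 0.4694
  p(0,2)=1/17: -0.0588 × log₂(0.0588) = 0.2404
  p(1,0)=3/17: -0.1765 × log₂(0.1765) = 0.4416
  p(1,1)=7/34: -0.2059 × log₂(0.2059) = 0.4694
  p(1,2)=5/34: -0.1471 × log₂(0.1471) = 0.4067
  p(2,0)=1/17: -0.0588 × log₂(0.0588) = 0.2404
  p(2,1)=1/34: -0.0294 × log₂(0.0294) = 0.1496
  p(2,2)=3/34: -0.0882 × log₂(0.0882) = 0.3090
H(X,Y) = 2.8764 bits


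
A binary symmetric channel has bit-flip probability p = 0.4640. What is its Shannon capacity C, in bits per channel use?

For BSC with error probability p:
C = 1 - H(p) where H(p) is binary entropy
H(0.4640) = -0.4640 × log₂(0.4640) - 0.5360 × log₂(0.5360)
H(p) = 0.9963
C = 1 - 0.9963 = 0.0037 bits/use


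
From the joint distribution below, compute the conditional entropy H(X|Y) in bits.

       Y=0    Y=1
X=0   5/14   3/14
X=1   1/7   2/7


H(X|Y) = Σ_y p(y) H(X|Y=y)
  p(Y=0) = 1/2, H(X|Y=0) = 0.8631
  p(Y=1) = 1/2, H(X|Y=1) = 0.9852
H(X|Y) = 0.5000×0.8631 + 0.5000×0.9852 = 0.9242 bits


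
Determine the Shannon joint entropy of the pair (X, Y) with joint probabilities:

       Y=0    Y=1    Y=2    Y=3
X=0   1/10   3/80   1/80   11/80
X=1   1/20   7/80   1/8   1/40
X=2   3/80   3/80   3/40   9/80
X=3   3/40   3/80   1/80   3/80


H(X,Y) = -Σ p(x,y) log₂ p(x,y)
  p(0,0)=1/10: -0.1000 × log₂(0.1000) = 0.3322
  p(0,1)=3/80: -0.0375 × log₂(0.0375) = 0.1776
  p(0,2)=1/80: -0.0125 × log₂(0.0125) = 0.0790
  p(0,3)=11/80: -0.1375 × log₂(0.1375) = 0.3936
  p(1,0)=1/20: -0.0500 × log₂(0.0500) = 0.2161
  p(1,1)=7/80: -0.0875 × log₂(0.0875) = 0.3075
  p(1,2)=1/8: -0.1250 × log₂(0.1250) = 0.3750
  p(1,3)=1/40: -0.0250 × log₂(0.0250) = 0.1330
  p(2,0)=3/80: -0.0375 × log₂(0.0375) = 0.1776
  p(2,1)=3/80: -0.0375 × log₂(0.0375) = 0.1776
  p(2,2)=3/40: -0.0750 × log₂(0.0750) = 0.2803
  p(2,3)=9/80: -0.1125 × log₂(0.1125) = 0.3546
  p(3,0)=3/40: -0.0750 × log₂(0.0750) = 0.2803
  p(3,1)=3/80: -0.0375 × log₂(0.0375) = 0.1776
  p(3,2)=1/80: -0.0125 × log₂(0.0125) = 0.0790
  p(3,3)=3/80: -0.0375 × log₂(0.0375) = 0.1776
H(X,Y) = 3.7188 bits


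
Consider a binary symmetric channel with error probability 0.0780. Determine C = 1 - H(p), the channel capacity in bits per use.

For BSC with error probability p:
C = 1 - H(p) where H(p) is binary entropy
H(0.0780) = -0.0780 × log₂(0.0780) - 0.9220 × log₂(0.9220)
H(p) = 0.3951
C = 1 - 0.3951 = 0.6049 bits/use


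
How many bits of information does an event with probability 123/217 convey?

Information content I(x) = -log₂(p(x))
I = -log₂(123/217) = -log₂(0.5668)
I = 0.8190 bits


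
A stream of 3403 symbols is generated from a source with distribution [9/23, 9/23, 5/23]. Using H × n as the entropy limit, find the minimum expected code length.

Entropy H = 1.5380 bits/symbol
Minimum bits = H × n = 1.5380 × 3403
= 5233.76 bits


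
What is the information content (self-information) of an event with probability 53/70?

Information content I(x) = -log₂(p(x))
I = -log₂(53/70) = -log₂(0.7571)
I = 0.4014 bits


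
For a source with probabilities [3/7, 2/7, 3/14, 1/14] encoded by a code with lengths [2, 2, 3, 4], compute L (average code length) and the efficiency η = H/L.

Average length L = Σ p_i × l_i = 2.3571 bits
Entropy H = 1.7885 bits
Efficiency η = H/L × 100% = 75.87%


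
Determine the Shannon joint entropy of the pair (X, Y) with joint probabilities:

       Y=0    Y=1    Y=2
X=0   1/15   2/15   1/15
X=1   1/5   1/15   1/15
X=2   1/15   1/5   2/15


H(X,Y) = -Σ p(x,y) log₂ p(x,y)
  p(0,0)=1/15: -0.0667 × log₂(0.0667) = 0.2605
  p(0,1)=2/15: -0.1333 × log₂(0.1333) = 0.3876
  p(0,2)=1/15: -0.0667 × log₂(0.0667) = 0.2605
  p(1,0)=1/5: -0.2000 × log₂(0.2000) = 0.4644
  p(1,1)=1/15: -0.0667 × log₂(0.0667) = 0.2605
  p(1,2)=1/15: -0.0667 × log₂(0.0667) = 0.2605
  p(2,0)=1/15: -0.0667 × log₂(0.0667) = 0.2605
  p(2,1)=1/5: -0.2000 × log₂(0.2000) = 0.4644
  p(2,2)=2/15: -0.1333 × log₂(0.1333) = 0.3876
H(X,Y) = 3.0062 bits


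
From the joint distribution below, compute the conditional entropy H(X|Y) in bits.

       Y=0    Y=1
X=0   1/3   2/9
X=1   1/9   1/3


H(X|Y) = Σ_y p(y) H(X|Y=y)
  p(Y=0) = 4/9, H(X|Y=0) = 0.8113
  p(Y=1) = 5/9, H(X|Y=1) = 0.9710
H(X|Y) = 0.4444×0.8113 + 0.5556×0.9710 = 0.9000 bits


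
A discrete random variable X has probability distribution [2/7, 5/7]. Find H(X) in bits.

H(X) = -Σ p(x) log₂ p(x)
  -2/7 × log₂(2/7) = 0.5164
  -5/7 × log₂(5/7) = 0.3467
H(X) = 0.8631 bits


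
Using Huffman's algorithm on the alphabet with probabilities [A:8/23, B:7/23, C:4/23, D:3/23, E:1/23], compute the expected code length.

Huffman tree construction:
Combine smallest probabilities repeatedly
Resulting codes:
  A: 11 (length 2)
  B: 10 (length 2)
  C: 00 (length 2)
  D: 011 (length 3)
  E: 010 (length 3)
Average length = Σ p(s) × length(s) = 2.1739 bits


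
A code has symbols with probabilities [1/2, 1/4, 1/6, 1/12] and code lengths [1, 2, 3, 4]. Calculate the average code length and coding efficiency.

Average length L = Σ p_i × l_i = 1.8333 bits
Entropy H = 1.7296 bits
Efficiency η = H/L × 100% = 94.34%


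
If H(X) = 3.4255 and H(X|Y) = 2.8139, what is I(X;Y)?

I(X;Y) = H(X) - H(X|Y)
I(X;Y) = 3.4255 - 2.8139 = 0.6116 bits


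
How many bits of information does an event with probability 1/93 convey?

Information content I(x) = -log₂(p(x))
I = -log₂(1/93) = -log₂(0.0108)
I = 6.5392 bits


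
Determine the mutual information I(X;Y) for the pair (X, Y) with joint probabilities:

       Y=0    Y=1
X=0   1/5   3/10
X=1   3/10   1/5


H(X) = 1.0000, H(Y) = 1.0000, H(X,Y) = 1.9710
I(X;Y) = H(X) + H(Y) - H(X,Y) = 0.0290 bits


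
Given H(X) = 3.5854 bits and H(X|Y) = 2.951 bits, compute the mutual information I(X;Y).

I(X;Y) = H(X) - H(X|Y)
I(X;Y) = 3.5854 - 2.951 = 0.6344 bits


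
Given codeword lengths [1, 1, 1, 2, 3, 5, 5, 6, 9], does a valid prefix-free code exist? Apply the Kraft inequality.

Kraft inequality: Σ 2^(-l_i) ≤ 1 for prefix-free code
Calculating: 2^(-1) + 2^(-1) + 2^(-1) + 2^(-2) + 2^(-3) + 2^(-5) + 2^(-5) + 2^(-6) + 2^(-9)
= 0.5 + 0.5 + 0.5 + 0.25 + 0.125 + 0.03125 + 0.03125 + 0.015625 + 0.001953125
= 1.9551
Since 1.9551 > 1, prefix-free code does not exist


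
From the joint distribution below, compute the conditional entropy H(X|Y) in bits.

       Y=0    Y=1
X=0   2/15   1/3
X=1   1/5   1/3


H(X|Y) = Σ_y p(y) H(X|Y=y)
  p(Y=0) = 1/3, H(X|Y=0) = 0.9710
  p(Y=1) = 2/3, H(X|Y=1) = 1.0000
H(X|Y) = 0.3333×0.9710 + 0.6667×1.0000 = 0.9903 bits


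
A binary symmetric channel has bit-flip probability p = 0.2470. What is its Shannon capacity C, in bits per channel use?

For BSC with error probability p:
C = 1 - H(p) where H(p) is binary entropy
H(0.2470) = -0.2470 × log₂(0.2470) - 0.7530 × log₂(0.7530)
H(p) = 0.8065
C = 1 - 0.8065 = 0.1935 bits/use


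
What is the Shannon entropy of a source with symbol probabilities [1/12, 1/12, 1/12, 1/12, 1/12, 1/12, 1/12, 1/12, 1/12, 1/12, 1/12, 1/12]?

H(X) = -Σ p(x) log₂ p(x)
  -1/12 × log₂(1/12) = 0.2987
  -1/12 × log₂(1/12) = 0.2987
  -1/12 × log₂(1/12) = 0.2987
  -1/12 × log₂(1/12) = 0.2987
  -1/12 × log₂(1/12) = 0.2987
  -1/12 × log₂(1/12) = 0.2987
  -1/12 × log₂(1/12) = 0.2987
  -1/12 × log₂(1/12) = 0.2987
  -1/12 × log₂(1/12) = 0.2987
  -1/12 × log₂(1/12) = 0.2987
  -1/12 × log₂(1/12) = 0.2987
  -1/12 × log₂(1/12) = 0.2987
H(X) = 3.5850 bits


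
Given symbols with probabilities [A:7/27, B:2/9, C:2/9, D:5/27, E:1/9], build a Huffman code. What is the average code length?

Huffman tree construction:
Combine smallest probabilities repeatedly
Resulting codes:
  A: 10 (length 2)
  B: 00 (length 2)
  C: 01 (length 2)
  D: 111 (length 3)
  E: 110 (length 3)
Average length = Σ p(s) × length(s) = 2.2963 bits


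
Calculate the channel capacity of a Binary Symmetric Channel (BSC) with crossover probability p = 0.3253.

For BSC with error probability p:
C = 1 - H(p) where H(p) is binary entropy
H(0.3253) = -0.3253 × log₂(0.3253) - 0.6747 × log₂(0.6747)
H(p) = 0.9101
C = 1 - 0.9101 = 0.0899 bits/use


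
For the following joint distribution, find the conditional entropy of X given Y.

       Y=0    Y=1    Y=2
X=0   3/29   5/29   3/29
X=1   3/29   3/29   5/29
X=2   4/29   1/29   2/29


H(X|Y) = Σ_y p(y) H(X|Y=y)
  p(Y=0) = 10/29, H(X|Y=0) = 1.5710
  p(Y=1) = 9/29, H(X|Y=1) = 1.3516
  p(Y=2) = 10/29, H(X|Y=2) = 1.4855
H(X|Y) = 0.3448×1.5710 + 0.3103×1.3516 + 0.3448×1.4855 = 1.4734 bits


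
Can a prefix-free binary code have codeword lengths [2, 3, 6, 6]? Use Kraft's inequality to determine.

Kraft inequality: Σ 2^(-l_i) ≤ 1 for prefix-free code
Calculating: 2^(-2) + 2^(-3) + 2^(-6) + 2^(-6)
= 0.25 + 0.125 + 0.015625 + 0.015625
= 0.4062
Since 0.4062 ≤ 1, prefix-free code exists


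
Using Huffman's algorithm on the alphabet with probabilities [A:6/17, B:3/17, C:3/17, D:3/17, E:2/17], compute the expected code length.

Huffman tree construction:
Combine smallest probabilities repeatedly
Resulting codes:
  A: 11 (length 2)
  B: 101 (length 3)
  C: 00 (length 2)
  D: 01 (length 2)
  E: 100 (length 3)
Average length = Σ p(s) × length(s) = 2.2941 bits


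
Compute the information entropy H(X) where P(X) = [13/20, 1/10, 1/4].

H(X) = -Σ p(x) log₂ p(x)
  -13/20 × log₂(13/20) = 0.4040
  -1/10 × log₂(1/10) = 0.3322
  -1/4 × log₂(1/4) = 0.5000
H(X) = 1.2362 bits


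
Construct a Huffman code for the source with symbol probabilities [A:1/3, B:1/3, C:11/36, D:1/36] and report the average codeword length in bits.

Huffman tree construction:
Combine smallest probabilities repeatedly
Resulting codes:
  A: 10 (length 2)
  B: 11 (length 2)
  C: 01 (length 2)
  D: 00 (length 2)
Average length = Σ p(s) × length(s) = 2.0000 bits


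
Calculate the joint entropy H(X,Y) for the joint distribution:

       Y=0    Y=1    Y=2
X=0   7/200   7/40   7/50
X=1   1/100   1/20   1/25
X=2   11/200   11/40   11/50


H(X,Y) = -Σ p(x,y) log₂ p(x,y)
  p(0,0)=7/200: -0.0350 × log₂(0.0350) = 0.1693
  p(0,1)=7/40: -0.1750 × log₂(0.1750) = 0.4401
  p(0,2)=7/50: -0.1400 × log₂(0.1400) = 0.3971
  p(1,0)=1/100: -0.0100 × log₂(0.0100) = 0.0664
  p(1,1)=1/20: -0.0500 × log₂(0.0500) = 0.2161
  p(1,2)=1/25: -0.0400 × log₂(0.0400) = 0.1858
  p(2,0)=11/200: -0.0550 × log₂(0.0550) = 0.2301
  p(2,1)=11/40: -0.2750 × log₂(0.2750) = 0.5122
  p(2,2)=11/50: -0.2200 × log₂(0.2200) = 0.4806
H(X,Y) = 2.6976 bits


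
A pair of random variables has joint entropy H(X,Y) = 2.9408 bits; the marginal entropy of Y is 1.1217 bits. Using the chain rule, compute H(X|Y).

Chain rule: H(X,Y) = H(X|Y) + H(Y)
H(X|Y) = H(X,Y) - H(Y) = 2.9408 - 1.1217 = 1.8191 bits


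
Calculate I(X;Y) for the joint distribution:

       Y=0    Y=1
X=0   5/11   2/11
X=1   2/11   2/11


H(X) = 0.9457, H(Y) = 0.9457, H(X,Y) = 1.8586
I(X;Y) = H(X) + H(Y) - H(X,Y) = 0.0328 bits


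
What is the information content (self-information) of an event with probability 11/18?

Information content I(x) = -log₂(p(x))
I = -log₂(11/18) = -log₂(0.6111)
I = 0.7105 bits


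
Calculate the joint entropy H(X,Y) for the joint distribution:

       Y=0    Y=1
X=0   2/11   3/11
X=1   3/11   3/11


H(X,Y) = -Σ p(x,y) log₂ p(x,y)
  p(0,0)=2/11: -0.1818 × log₂(0.1818) = 0.4472
  p(0,1)=3/11: -0.2727 × log₂(0.2727) = 0.5112
  p(1,0)=3/11: -0.2727 × log₂(0.2727) = 0.5112
  p(1,1)=3/11: -0.2727 × log₂(0.2727) = 0.5112
H(X,Y) = 1.9808 bits


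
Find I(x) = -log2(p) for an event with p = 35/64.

Information content I(x) = -log₂(p(x))
I = -log₂(35/64) = -log₂(0.5469)
I = 0.8707 bits


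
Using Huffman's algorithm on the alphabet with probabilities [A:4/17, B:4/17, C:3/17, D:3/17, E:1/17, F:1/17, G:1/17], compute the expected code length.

Huffman tree construction:
Combine smallest probabilities repeatedly
Resulting codes:
  A: 01 (length 2)
  B: 10 (length 2)
  C: 110 (length 3)
  D: 111 (length 3)
  E: 0010 (length 4)
  F: 0011 (length 4)
  G: 000 (length 3)
Average length = Σ p(s) × length(s) = 2.6471 bits


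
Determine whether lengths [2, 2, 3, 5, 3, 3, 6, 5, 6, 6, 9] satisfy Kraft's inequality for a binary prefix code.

Kraft inequality: Σ 2^(-l_i) ≤ 1 for prefix-free code
Calculating: 2^(-2) + 2^(-2) + 2^(-3) + 2^(-5) + 2^(-3) + 2^(-3) + 2^(-6) + 2^(-5) + 2^(-6) + 2^(-6) + 2^(-9)
= 0.25 + 0.25 + 0.125 + 0.03125 + 0.125 + 0.125 + 0.015625 + 0.03125 + 0.015625 + 0.015625 + 0.001953125
= 0.9863
Since 0.9863 ≤ 1, prefix-free code exists


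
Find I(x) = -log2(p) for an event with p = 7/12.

Information content I(x) = -log₂(p(x))
I = -log₂(7/12) = -log₂(0.5833)
I = 0.7776 bits


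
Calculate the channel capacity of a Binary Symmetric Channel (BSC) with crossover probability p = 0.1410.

For BSC with error probability p:
C = 1 - H(p) where H(p) is binary entropy
H(0.1410) = -0.1410 × log₂(0.1410) - 0.8590 × log₂(0.8590)
H(p) = 0.5869
C = 1 - 0.5869 = 0.4131 bits/use


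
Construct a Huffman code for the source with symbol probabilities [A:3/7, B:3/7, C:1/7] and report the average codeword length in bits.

Huffman tree construction:
Combine smallest probabilities repeatedly
Resulting codes:
  A: 11 (length 2)
  B: 0 (length 1)
  C: 10 (length 2)
Average length = Σ p(s) × length(s) = 1.5714 bits


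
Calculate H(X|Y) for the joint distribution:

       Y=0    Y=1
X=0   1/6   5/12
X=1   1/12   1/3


H(X|Y) = Σ_y p(y) H(X|Y=y)
  p(Y=0) = 1/4, H(X|Y=0) = 0.9183
  p(Y=1) = 3/4, H(X|Y=1) = 0.9911
H(X|Y) = 0.2500×0.9183 + 0.7500×0.9911 = 0.9729 bits


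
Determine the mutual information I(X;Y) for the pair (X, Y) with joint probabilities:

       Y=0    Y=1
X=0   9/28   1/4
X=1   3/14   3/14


H(X) = 0.9852, H(Y) = 0.9963, H(X,Y) = 1.9788
I(X;Y) = H(X) + H(Y) - H(X,Y) = 0.0028 bits


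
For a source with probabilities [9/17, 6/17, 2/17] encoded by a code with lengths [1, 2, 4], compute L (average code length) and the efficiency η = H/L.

Average length L = Σ p_i × l_i = 1.7059 bits
Entropy H = 1.3793 bits
Efficiency η = H/L × 100% = 80.85%


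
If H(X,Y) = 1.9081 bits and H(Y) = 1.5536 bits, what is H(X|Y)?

Chain rule: H(X,Y) = H(X|Y) + H(Y)
H(X|Y) = H(X,Y) - H(Y) = 1.9081 - 1.5536 = 0.3545 bits


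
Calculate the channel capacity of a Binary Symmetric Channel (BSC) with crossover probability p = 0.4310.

For BSC with error probability p:
C = 1 - H(p) where H(p) is binary entropy
H(0.4310) = -0.4310 × log₂(0.4310) - 0.5690 × log₂(0.5690)
H(p) = 0.9862
C = 1 - 0.9862 = 0.0138 bits/use


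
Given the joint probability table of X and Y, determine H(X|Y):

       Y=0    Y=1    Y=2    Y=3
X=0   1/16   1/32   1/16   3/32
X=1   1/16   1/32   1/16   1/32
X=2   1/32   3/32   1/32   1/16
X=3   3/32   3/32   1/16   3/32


H(X|Y) = Σ_y p(y) H(X|Y=y)
  p(Y=0) = 1/4, H(X|Y=0) = 1.9056
  p(Y=1) = 1/4, H(X|Y=1) = 1.8113
  p(Y=2) = 7/32, H(X|Y=2) = 1.9502
  p(Y=3) = 9/32, H(X|Y=3) = 1.8911
H(X|Y) = 0.2500×1.9056 + 0.2500×1.8113 + 0.2188×1.9502 + 0.2812×1.8911 = 1.8877 bits


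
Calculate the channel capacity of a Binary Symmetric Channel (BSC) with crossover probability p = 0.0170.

For BSC with error probability p:
C = 1 - H(p) where H(p) is binary entropy
H(0.0170) = -0.0170 × log₂(0.0170) - 0.9830 × log₂(0.9830)
H(p) = 0.1242
C = 1 - 0.1242 = 0.8758 bits/use


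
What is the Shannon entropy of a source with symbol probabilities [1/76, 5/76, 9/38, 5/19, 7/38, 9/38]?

H(X) = -Σ p(x) log₂ p(x)
  -1/76 × log₂(1/76) = 0.0822
  -5/76 × log₂(5/76) = 0.2583
  -9/38 × log₂(9/38) = 0.4922
  -5/19 × log₂(5/19) = 0.5068
  -7/38 × log₂(7/38) = 0.4496
  -9/38 × log₂(9/38) = 0.4922
H(X) = 2.2812 bits


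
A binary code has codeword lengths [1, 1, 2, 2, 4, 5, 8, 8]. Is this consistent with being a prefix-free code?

Kraft inequality: Σ 2^(-l_i) ≤ 1 for prefix-free code
Calculating: 2^(-1) + 2^(-1) + 2^(-2) + 2^(-2) + 2^(-4) + 2^(-5) + 2^(-8) + 2^(-8)
= 0.5 + 0.5 + 0.25 + 0.25 + 0.0625 + 0.03125 + 0.00390625 + 0.00390625
= 1.6016
Since 1.6016 > 1, prefix-free code does not exist


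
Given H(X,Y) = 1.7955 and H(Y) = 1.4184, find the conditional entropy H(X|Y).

Chain rule: H(X,Y) = H(X|Y) + H(Y)
H(X|Y) = H(X,Y) - H(Y) = 1.7955 - 1.4184 = 0.3771 bits


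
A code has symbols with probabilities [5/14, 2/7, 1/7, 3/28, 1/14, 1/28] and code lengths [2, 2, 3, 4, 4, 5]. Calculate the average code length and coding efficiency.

Average length L = Σ p_i × l_i = 2.6071 bits
Entropy H = 2.2368 bits
Efficiency η = H/L × 100% = 85.80%


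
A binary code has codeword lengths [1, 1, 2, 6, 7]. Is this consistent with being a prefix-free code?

Kraft inequality: Σ 2^(-l_i) ≤ 1 for prefix-free code
Calculating: 2^(-1) + 2^(-1) + 2^(-2) + 2^(-6) + 2^(-7)
= 0.5 + 0.5 + 0.25 + 0.015625 + 0.0078125
= 1.2734
Since 1.2734 > 1, prefix-free code does not exist


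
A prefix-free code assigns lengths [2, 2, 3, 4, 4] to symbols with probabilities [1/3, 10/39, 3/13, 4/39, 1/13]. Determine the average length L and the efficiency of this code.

Average length L = Σ p_i × l_i = 2.5897 bits
Entropy H = 2.1416 bits
Efficiency η = H/L × 100% = 82.69%


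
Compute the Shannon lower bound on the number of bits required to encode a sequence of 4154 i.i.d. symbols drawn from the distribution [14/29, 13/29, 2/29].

Entropy H = 1.2922 bits/symbol
Minimum bits = H × n = 1.2922 × 4154
= 5367.65 bits


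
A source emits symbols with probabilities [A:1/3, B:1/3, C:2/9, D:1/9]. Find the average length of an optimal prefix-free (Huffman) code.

Huffman tree construction:
Combine smallest probabilities repeatedly
Resulting codes:
  A: 10 (length 2)
  B: 11 (length 2)
  C: 01 (length 2)
  D: 00 (length 2)
Average length = Σ p(s) × length(s) = 2.0000 bits
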